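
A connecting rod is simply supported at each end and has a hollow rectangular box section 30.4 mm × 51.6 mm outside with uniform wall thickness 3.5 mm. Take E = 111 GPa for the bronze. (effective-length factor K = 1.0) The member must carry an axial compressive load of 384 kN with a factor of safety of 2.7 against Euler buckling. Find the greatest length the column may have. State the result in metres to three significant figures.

Inner dimensions: h_i = 51.6 − 2×3.5 = 44.60 mm, b_i = 30.4 − 2×3.5 = 23.40 mm
Weak-axis I_min = (h_o·b_o³ − h_i·b_i³)/12 with b_o = 30.4, b_i = 23.40 mm (shorter outer/inner sides).
I_min = (51.6×30.4³ − 44.60×23.40³)/12 = 7.318×10^4 mm⁴
I = 7.318×10^-8 m⁴
Required critical load P_cr = n·P = 2.7 × 384 = 1037 kN = 1.037×10^6 N
From P_cr = π²EI/(K·L)²:  L = (1/K)·√(π²EI/P_cr) = (1/1)·√(π²×1.11×10^11×7.318×10^-8/1.037×10^6)
L = 0.278 m

L_max ≈ 0.278 m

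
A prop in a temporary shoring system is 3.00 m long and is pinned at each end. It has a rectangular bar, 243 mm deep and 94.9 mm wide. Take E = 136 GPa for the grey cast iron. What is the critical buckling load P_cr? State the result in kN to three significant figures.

P_cr ≈ 2580 kN

Buckling occurs about the weak axis: I_min = h·b³/12 with b = 94.9 mm (the shorter side).
I_min = 243×94.9³/12 = 1.731×10^7 mm⁴
I = 1.731×10^7 mm⁴ = 1.731×10^-5 m⁴
Effective length L_e = K·L = 1 × 3.00 = 3.000 m
P_cr = π²EI / L_e² = π² × 136×10⁹ × 1.731×10^-5 / 3.000² = 2.581×10^6 N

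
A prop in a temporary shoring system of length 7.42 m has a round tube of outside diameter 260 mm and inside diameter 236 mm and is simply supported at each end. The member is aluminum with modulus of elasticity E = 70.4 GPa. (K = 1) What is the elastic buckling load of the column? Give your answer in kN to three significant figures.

P_cr ≈ 909 kN

d_o = 260 mm, d_i = 236 mm
I = π(d_o⁴ − d_i⁴)/64 = π(260⁴ − 236.0⁴)/64 = 7.205×10^7 mm⁴
I = 7.205×10^7 mm⁴ = 7.205×10^-5 m⁴
Effective length L_e = K·L = 1 × 7.42 = 7.420 m
P_cr = π²EI / L_e² = π² × 70.4×10⁹ × 7.205×10^-5 / 7.420² = 9.092×10^5 N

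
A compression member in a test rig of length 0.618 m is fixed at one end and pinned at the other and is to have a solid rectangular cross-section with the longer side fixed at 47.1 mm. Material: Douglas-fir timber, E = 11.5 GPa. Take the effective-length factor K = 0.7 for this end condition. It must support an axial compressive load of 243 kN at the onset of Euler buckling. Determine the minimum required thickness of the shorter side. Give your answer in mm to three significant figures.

L_e = K·L = 0.7 × 0.618 = 0.4326 m
Required I = P_cr·L_e²/(π²E) = 2.430×10^5 × 0.4326² / (π² × 1.15×10^10) = 4.007×10^-7 m⁴
I_req = 4.007×10^5 mm⁴
Rectangle, weak axis: I_min = h·b³/12 with h = 47.1 mm fixed  ⇒  b = (12I/h)^(1/3) = 46.7 mm

b ≈ 46.7 mm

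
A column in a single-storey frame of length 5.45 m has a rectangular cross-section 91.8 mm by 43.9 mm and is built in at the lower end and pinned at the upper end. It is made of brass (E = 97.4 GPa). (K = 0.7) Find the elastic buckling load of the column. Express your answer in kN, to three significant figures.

P_cr ≈ 42.7 kN

Buckling occurs about the weak axis: I_min = h·b³/12 with b = 43.9 mm (the shorter side).
I_min = 91.8×43.9³/12 = 6.472×10^5 mm⁴
I = 6.472×10^5 mm⁴ = 6.472×10^-7 m⁴
Effective length L_e = K·L = 0.7 × 5.45 = 3.815 m
P_cr = π²EI / L_e² = π² × 97.4×10⁹ × 6.472×10^-7 / 3.815² = 4.275×10^4 N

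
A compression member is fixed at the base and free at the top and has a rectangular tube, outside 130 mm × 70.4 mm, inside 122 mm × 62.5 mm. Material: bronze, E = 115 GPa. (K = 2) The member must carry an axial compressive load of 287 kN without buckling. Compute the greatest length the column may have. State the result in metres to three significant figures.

L_max ≈ 1.13 m

Weak-axis I_min = (h_o·b_o³ − h_i·b_i³)/12 with b_o = 70.4, b_i = 62.50 mm (shorter outer/inner sides).
I_min = (130×70.4³ − 122.0×62.50³)/12 = 1.298×10^6 mm⁴
I = 1.298×10^-6 m⁴
At the buckling limit P_cr = P = 2.870×10^5 N
From P_cr = π²EI/(K·L)²:  L = (1/K)·√(π²EI/P_cr) = (1/2)·√(π²×1.15×10^11×1.298×10^-6/2.870×10^5)
L = 1.13 m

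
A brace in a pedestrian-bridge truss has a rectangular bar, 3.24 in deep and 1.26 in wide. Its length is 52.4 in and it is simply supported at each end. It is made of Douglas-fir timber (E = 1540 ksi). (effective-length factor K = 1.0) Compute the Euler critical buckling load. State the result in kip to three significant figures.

P_cr ≈ 2.99 kip

Buckling occurs about the weak axis: I_min = h·b³/12 with b = 1.26 in (the shorter side).
I_min = 3.24×1.26³/12 = 0.5401 in⁴
Effective length L_e = K·L = 1 × 52.4 = 52.40 in
P_cr = π²EI / L_e² = π² × 1540×10³ × 0.5401 / 52.40² = 2.990×10^3 lb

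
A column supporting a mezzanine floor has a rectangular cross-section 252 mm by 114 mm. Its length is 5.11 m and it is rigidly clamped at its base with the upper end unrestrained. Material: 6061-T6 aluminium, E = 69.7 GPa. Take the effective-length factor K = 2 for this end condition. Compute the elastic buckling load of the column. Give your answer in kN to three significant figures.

P_cr ≈ 205 kN

Buckling occurs about the weak axis: I_min = h·b³/12 with b = 114 mm (the shorter side).
I_min = 252×114³/12 = 3.111×10^7 mm⁴
I = 3.111×10^7 mm⁴ = 3.111×10^-5 m⁴
Effective length L_e = K·L = 2 × 5.11 = 10.22 m
P_cr = π²EI / L_e² = π² × 69.7×10⁹ × 3.111×10^-5 / 10.22² = 2.049×10^5 N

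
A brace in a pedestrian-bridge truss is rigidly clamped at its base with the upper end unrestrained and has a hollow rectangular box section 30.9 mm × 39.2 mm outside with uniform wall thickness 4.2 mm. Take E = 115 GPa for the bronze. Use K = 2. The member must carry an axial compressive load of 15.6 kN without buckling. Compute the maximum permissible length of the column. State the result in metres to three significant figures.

L_max ≈ 1.11 m

Inner dimensions: h_i = 39.2 − 2×4.2 = 30.80 mm, b_i = 30.9 − 2×4.2 = 22.50 mm
Weak-axis I_min = (h_o·b_o³ − h_i·b_i³)/12 with b_o = 30.9, b_i = 22.50 mm (shorter outer/inner sides).
I_min = (39.2×30.9³ − 30.80×22.50³)/12 = 6.714×10^4 mm⁴
I = 6.714×10^-8 m⁴
At the buckling limit P_cr = P = 1.560×10^4 N
From P_cr = π²EI/(K·L)²:  L = (1/K)·√(π²EI/P_cr) = (1/2)·√(π²×1.15×10^11×6.714×10^-8/1.560×10^4)
L = 1.11 m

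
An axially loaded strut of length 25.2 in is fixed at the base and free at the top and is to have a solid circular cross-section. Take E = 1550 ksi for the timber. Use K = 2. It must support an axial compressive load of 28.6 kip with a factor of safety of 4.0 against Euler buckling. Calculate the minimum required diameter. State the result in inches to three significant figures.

Required P_cr = n·P = 4.0 × 28.6 = 114.4 kip
L_e = K·L = 2 × 25.2 = 50.40 in
Required I = P_cr·L_e²/(π²E) = 1.144×10^5 × 50.40² / (π² × 1.55×10^6) = 19.00 in⁴
Solid circle: I = πd⁴/64  ⇒  d = (64I/π)^(1/4) = (64×19.00/π)^(1/4) = 4.44 in

d ≈ 4.44 in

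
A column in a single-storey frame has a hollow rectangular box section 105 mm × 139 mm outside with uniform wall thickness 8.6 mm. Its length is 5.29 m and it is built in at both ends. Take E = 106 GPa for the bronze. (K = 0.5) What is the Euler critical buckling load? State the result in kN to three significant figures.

Inner dimensions: h_i = 139 − 2×8.6 = 121.8 mm, b_i = 105 − 2×8.6 = 87.80 mm
Weak-axis I_min = (h_o·b_o³ − h_i·b_i³)/12 with b_o = 105, b_i = 87.80 mm (shorter outer/inner sides).
I_min = (139×105³ − 121.8×87.80³)/12 = 6.539×10^6 mm⁴
I = 6.539×10^6 mm⁴ = 6.539×10^-6 m⁴
Effective length L_e = K·L = 0.5 × 5.29 = 2.645 m
P_cr = π²EI / L_e² = π² × 106×10⁹ × 6.539×10^-6 / 2.645² = 9.779×10^5 N

P_cr ≈ 978 kN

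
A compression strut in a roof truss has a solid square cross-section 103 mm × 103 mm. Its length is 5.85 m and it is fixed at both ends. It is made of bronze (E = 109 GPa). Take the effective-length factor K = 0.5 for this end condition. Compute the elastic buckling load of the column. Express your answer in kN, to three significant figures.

P_cr ≈ 1180 kN

I = a⁴/12 = 103⁴/12 = 9.379×10^6 mm⁴
I = 9.379×10^6 mm⁴ = 9.379×10^-6 m⁴
Effective length L_e = K·L = 0.5 × 5.85 = 2.925 m
P_cr = π²EI / L_e² = π² × 109×10⁹ × 9.379×10^-6 / 2.925² = 1.179×10^6 N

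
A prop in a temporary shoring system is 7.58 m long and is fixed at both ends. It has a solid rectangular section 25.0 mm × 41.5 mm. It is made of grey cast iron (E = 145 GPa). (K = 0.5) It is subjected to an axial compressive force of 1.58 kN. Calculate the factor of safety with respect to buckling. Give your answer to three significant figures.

n ≈ 3.41

Buckling occurs about the weak axis: I_min = h·b³/12 with b = 25.0 mm (the shorter side).
I_min = 41.5×25.0³/12 = 5.404×10^4 mm⁴
I = 5.404×10^4 mm⁴ = 5.404×10^-8 m⁴
Effective length L_e = K·L = 0.5 × 7.58 = 3.790 m
P_cr = π²EI / L_e² = π² × 145×10⁹ × 5.404×10^-8 / 3.790² = 5.384×10^3 N
Factor of safety n = P_cr / P = 5.3836 / 1.58 = 3.41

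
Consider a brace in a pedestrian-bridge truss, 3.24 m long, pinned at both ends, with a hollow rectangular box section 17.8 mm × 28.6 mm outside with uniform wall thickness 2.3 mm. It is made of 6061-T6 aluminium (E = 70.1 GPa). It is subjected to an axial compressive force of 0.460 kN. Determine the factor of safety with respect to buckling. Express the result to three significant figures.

Inner dimensions: h_i = 28.6 − 2×2.3 = 24.00 mm, b_i = 17.8 − 2×2.3 = 13.20 mm
Weak-axis I_min = (h_o·b_o³ − h_i·b_i³)/12 with b_o = 17.8, b_i = 13.20 mm (shorter outer/inner sides).
I_min = (28.6×17.8³ − 24.00×13.20³)/12 = 8.841×10^3 mm⁴
I = 8.841×10^3 mm⁴ = 8.841×10^-9 m⁴
Effective length L_e = K·L = 1 × 3.24 = 3.240 m
P_cr = π²EI / L_e² = π² × 70.1×10⁹ × 8.841×10^-9 / 3.240² = 582.7 N
Factor of safety n = P_cr / P = 0.58271 / 0.460 = 1.27

n ≈ 1.27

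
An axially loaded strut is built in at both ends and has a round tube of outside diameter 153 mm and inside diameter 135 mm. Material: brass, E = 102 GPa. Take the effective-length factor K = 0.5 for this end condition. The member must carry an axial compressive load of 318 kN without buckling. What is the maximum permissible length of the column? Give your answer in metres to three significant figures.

d_o = 153 mm, d_i = 135 mm
I = π(d_o⁴ − d_i⁴)/64 = π(153⁴ − 135.0⁴)/64 = 1.059×10^7 mm⁴
I = 1.059×10^-5 m⁴
At the buckling limit P_cr = P = 3.180×10^5 N
From P_cr = π²EI/(K·L)²:  L = (1/K)·√(π²EI/P_cr) = (1/0.5)·√(π²×1.02×10^11×1.059×10^-5/3.180×10^5)
L = 11.6 m

L_max ≈ 11.6 m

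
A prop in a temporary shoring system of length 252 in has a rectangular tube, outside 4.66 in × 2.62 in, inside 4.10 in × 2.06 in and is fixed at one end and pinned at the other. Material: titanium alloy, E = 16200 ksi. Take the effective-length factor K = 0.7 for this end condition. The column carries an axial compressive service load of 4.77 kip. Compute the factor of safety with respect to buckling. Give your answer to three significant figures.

n ≈ 4.31

Weak-axis I_min = (h_o·b_o³ − h_i·b_i³)/12 with b_o = 2.62, b_i = 2.060 in (shorter outer/inner sides).
I_min = (4.66×2.62³ − 4.100×2.060³)/12 = 3.997 in⁴
Effective length L_e = K·L = 0.7 × 252 = 176.4 in
P_cr = π²EI / L_e² = π² × 16200×10³ × 3.997 / 176.4² = 2.054×10^4 lb
Factor of safety n = P_cr / P = 20.539 / 4.77 = 4.31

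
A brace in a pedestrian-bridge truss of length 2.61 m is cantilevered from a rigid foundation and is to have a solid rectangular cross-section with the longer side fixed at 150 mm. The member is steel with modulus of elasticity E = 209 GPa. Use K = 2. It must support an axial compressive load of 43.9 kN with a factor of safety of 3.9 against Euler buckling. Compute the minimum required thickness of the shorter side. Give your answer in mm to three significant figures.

b ≈ 56.6 mm

Required P_cr = n·P = 3.9 × 43.9 = 171.2 kN
L_e = K·L = 2 × 2.61 = 5.220 m
Required I = P_cr·L_e²/(π²E) = 1.712×10^5 × 5.220² / (π² × 2.09×10^11) = 2.262×10^-6 m⁴
I_req = 2.262×10^6 mm⁴
Rectangle, weak axis: I_min = h·b³/12 with h = 150 mm fixed  ⇒  b = (12I/h)^(1/3) = 56.6 mm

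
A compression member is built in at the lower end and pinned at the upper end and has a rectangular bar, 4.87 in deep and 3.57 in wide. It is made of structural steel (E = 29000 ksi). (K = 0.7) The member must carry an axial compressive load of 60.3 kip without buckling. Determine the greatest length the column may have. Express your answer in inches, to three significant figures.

L_max ≈ 423 in

Buckling occurs about the weak axis: I_min = h·b³/12 with b = 3.57 in (the shorter side).
I_min = 4.87×3.57³/12 = 18.47 in⁴
At the buckling limit P_cr = P = 6.030×10^4 lb
From P_cr = π²EI/(K·L)²:  L = (1/K)·√(π²EI/P_cr) = (1/0.7)·√(π²×2.90×10^7×18.47/6.030×10^4)
L = 423 in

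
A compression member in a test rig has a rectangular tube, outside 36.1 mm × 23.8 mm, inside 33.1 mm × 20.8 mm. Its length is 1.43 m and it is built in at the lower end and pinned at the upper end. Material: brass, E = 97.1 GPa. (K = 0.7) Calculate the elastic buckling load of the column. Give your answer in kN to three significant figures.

P_cr ≈ 15.0 kN

Weak-axis I_min = (h_o·b_o³ − h_i·b_i³)/12 with b_o = 23.8, b_i = 20.80 mm (shorter outer/inner sides).
I_min = (36.1×23.8³ − 33.10×20.80³)/12 = 1.573×10^4 mm⁴
I = 1.573×10^4 mm⁴ = 1.573×10^-8 m⁴
Effective length L_e = K·L = 0.7 × 1.43 = 1.001 m
P_cr = π²EI / L_e² = π² × 97.1×10⁹ × 1.573×10^-8 / 1.001² = 1.505×10^4 N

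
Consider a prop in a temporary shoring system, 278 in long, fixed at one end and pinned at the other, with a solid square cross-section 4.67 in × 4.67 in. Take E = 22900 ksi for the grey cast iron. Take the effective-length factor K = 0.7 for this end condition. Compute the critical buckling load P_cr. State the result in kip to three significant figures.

I = a⁴/12 = 4.67⁴/12 = 39.64 in⁴
Effective length L_e = K·L = 0.7 × 278 = 194.6 in
P_cr = π²EI / L_e² = π² × 22900×10³ × 39.64 / 194.6² = 2.366×10^5 lb

P_cr ≈ 237 kip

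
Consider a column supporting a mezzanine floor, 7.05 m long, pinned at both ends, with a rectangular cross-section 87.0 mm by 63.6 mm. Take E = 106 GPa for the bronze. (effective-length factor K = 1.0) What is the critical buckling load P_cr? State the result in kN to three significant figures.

Buckling occurs about the weak axis: I_min = h·b³/12 with b = 63.6 mm (the shorter side).
I_min = 87.0×63.6³/12 = 1.865×10^6 mm⁴
I = 1.865×10^6 mm⁴ = 1.865×10^-6 m⁴
Effective length L_e = K·L = 1 × 7.05 = 7.050 m
P_cr = π²EI / L_e² = π² × 106×10⁹ × 1.865×10^-6 / 7.050² = 3.926×10^4 N

P_cr ≈ 39.3 kN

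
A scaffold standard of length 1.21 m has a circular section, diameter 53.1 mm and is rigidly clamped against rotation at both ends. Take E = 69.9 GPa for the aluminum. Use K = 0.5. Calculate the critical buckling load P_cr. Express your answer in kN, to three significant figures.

I = πd⁴/64 = π×53.1⁴/64 = 3.903×10^5 mm⁴
I = 3.903×10^5 mm⁴ = 3.903×10^-7 m⁴
Effective length L_e = K·L = 0.5 × 1.21 = 0.6050 m
P_cr = π²EI / L_e² = π² × 69.9×10⁹ × 3.903×10^-7 / 0.6050² = 7.356×10^5 N

P_cr ≈ 736 kN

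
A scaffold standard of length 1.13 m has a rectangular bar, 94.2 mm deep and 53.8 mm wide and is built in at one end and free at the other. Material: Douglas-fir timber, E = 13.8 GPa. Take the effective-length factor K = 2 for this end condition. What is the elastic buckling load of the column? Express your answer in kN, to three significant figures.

P_cr ≈ 32.6 kN

Buckling occurs about the weak axis: I_min = h·b³/12 with b = 53.8 mm (the shorter side).
I_min = 94.2×53.8³/12 = 1.222×10^6 mm⁴
I = 1.222×10^6 mm⁴ = 1.222×10^-6 m⁴
Effective length L_e = K·L = 2 × 1.13 = 2.260 m
P_cr = π²EI / L_e² = π² × 13.8×10⁹ × 1.222×10^-6 / 2.260² = 3.260×10^4 N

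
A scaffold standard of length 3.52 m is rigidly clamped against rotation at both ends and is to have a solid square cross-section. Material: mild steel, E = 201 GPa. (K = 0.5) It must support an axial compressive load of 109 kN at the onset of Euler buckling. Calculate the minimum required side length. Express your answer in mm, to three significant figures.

L_e = K·L = 0.5 × 3.52 = 1.760 m
Required I = P_cr·L_e²/(π²E) = 1.090×10^5 × 1.760² / (π² × 2.01×10^11) = 1.702×10^-7 m⁴
I_req = 1.702×10^5 mm⁴
Solid square: I = a⁴/12  ⇒  a = (12I)^(1/4) = (12×1.702×10^5)^(1/4) = 37.8 mm

a ≈ 37.8 mm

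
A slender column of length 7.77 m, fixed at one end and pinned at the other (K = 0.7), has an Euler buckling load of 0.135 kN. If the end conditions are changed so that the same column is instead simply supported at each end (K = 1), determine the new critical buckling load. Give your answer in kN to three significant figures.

P_cr ≈ 0.0662 kN

P_cr ∝ 1/K², so P_cr,new = P_cr,old × (K_old/K_new)² = 0.135 × (0.7/1)²
= 0.135 × 0.4900 = 0.0662 kN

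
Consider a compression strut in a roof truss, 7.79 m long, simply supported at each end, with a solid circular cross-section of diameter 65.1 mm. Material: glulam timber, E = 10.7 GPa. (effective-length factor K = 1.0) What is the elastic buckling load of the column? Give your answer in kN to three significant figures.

I = πd⁴/64 = π×65.1⁴/64 = 8.816×10^5 mm⁴
I = 8.816×10^5 mm⁴ = 8.816×10^-7 m⁴
Effective length L_e = K·L = 1 × 7.79 = 7.790 m
P_cr = π²EI / L_e² = π² × 10.7×10⁹ × 8.816×10^-7 / 7.790² = 1.534×10^3 N

P_cr ≈ 1.53 kN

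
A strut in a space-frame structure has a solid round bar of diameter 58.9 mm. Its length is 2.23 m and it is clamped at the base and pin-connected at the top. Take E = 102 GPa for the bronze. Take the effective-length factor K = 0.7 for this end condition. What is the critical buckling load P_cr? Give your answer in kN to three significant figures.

I = πd⁴/64 = π×58.9⁴/64 = 5.908×10^5 mm⁴
I = 5.908×10^5 mm⁴ = 5.908×10^-7 m⁴
Effective length L_e = K·L = 0.7 × 2.23 = 1.561 m
P_cr = π²EI / L_e² = π² × 102×10⁹ × 5.908×10^-7 / 1.561² = 2.441×10^5 N

P_cr ≈ 244 kN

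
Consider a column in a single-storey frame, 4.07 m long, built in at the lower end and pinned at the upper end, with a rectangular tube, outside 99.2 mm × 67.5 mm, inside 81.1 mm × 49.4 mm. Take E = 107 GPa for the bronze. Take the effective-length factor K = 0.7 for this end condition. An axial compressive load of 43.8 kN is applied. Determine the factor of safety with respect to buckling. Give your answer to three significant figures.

Weak-axis I_min = (h_o·b_o³ − h_i·b_i³)/12 with b_o = 67.5, b_i = 49.40 mm (shorter outer/inner sides).
I_min = (99.2×67.5³ − 81.10×49.40³)/12 = 1.728×10^6 mm⁴
I = 1.728×10^6 mm⁴ = 1.728×10^-6 m⁴
Effective length L_e = K·L = 0.7 × 4.07 = 2.849 m
P_cr = π²EI / L_e² = π² × 107×10⁹ × 1.728×10^-6 / 2.849² = 2.248×10^5 N
Factor of safety n = P_cr / P = 224.78 / 43.8 = 5.13

n ≈ 5.13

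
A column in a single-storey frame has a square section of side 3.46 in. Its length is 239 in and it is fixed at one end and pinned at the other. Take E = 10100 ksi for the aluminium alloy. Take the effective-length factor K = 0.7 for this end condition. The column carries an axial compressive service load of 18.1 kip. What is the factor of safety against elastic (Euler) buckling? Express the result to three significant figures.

I = a⁴/12 = 3.46⁴/12 = 11.94 in⁴
Effective length L_e = K·L = 0.7 × 239 = 167.3 in
P_cr = π²EI / L_e² = π² × 10100×10³ × 11.94 / 167.3² = 4.254×10^4 lb
Factor of safety n = P_cr / P = 42.536 / 18.1 = 2.35

n ≈ 2.35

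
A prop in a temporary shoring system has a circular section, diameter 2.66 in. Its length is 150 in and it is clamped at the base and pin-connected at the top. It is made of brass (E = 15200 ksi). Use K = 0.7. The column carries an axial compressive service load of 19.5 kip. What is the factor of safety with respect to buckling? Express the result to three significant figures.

n ≈ 1.71

I = πd⁴/64 = π×2.66⁴/64 = 2.458 in⁴
Effective length L_e = K·L = 0.7 × 150 = 105.0 in
P_cr = π²EI / L_e² = π² × 15200×10³ × 2.458 / 105.0² = 3.344×10^4 lb
Factor of safety n = P_cr / P = 33.440 / 19.5 = 1.71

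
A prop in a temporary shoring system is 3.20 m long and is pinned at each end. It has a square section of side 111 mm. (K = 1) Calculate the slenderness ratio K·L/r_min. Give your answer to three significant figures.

λ ≈ 99.9

For a square r = a/√12 = 111/√12 = 32.04 mm
L_e = K·L = 1 × 3.20 m = 3.200 m = 3200.0 mm
λ = L_e / r_min = 3200.0 / 32.04 = 99.9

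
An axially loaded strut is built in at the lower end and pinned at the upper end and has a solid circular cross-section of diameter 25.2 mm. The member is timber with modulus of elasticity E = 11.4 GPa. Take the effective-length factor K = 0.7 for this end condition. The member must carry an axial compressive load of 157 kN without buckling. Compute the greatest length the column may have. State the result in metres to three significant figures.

I = πd⁴/64 = π×25.2⁴/64 = 1.980×10^4 mm⁴
I = 1.980×10^-8 m⁴
At the buckling limit P_cr = P = 1.570×10^5 N
From P_cr = π²EI/(K·L)²:  L = (1/K)·√(π²EI/P_cr) = (1/0.7)·√(π²×1.14×10^10×1.980×10^-8/1.570×10^5)
L = 0.170 m

L_max ≈ 0.170 m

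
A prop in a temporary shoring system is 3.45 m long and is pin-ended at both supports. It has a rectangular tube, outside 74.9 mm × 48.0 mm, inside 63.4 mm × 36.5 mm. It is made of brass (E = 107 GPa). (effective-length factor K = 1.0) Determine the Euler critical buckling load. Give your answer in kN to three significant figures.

Weak-axis I_min = (h_o·b_o³ − h_i·b_i³)/12 with b_o = 48.0, b_i = 36.50 mm (shorter outer/inner sides).
I_min = (74.9×48.0³ − 63.40×36.50³)/12 = 4.334×10^5 mm⁴
I = 4.334×10^5 mm⁴ = 4.334×10^-7 m⁴
Effective length L_e = K·L = 1 × 3.45 = 3.450 m
P_cr = π²EI / L_e² = π² × 107×10⁹ × 4.334×10^-7 / 3.450² = 3.845×10^4 N

P_cr ≈ 38.5 kN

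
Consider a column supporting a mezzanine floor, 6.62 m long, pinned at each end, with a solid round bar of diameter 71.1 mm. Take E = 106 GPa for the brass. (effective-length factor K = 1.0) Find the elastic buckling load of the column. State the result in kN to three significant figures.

I = πd⁴/64 = π×71.1⁴/64 = 1.254×10^6 mm⁴
I = 1.254×10^6 mm⁴ = 1.254×10^-6 m⁴
Effective length L_e = K·L = 1 × 6.62 = 6.620 m
P_cr = π²EI / L_e² = π² × 106×10⁹ × 1.254×10^-6 / 6.620² = 2.995×10^4 N

P_cr ≈ 29.9 kN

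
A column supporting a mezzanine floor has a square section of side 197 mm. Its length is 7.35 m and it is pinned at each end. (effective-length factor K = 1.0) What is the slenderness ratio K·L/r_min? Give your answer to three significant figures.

λ ≈ 129

I = a⁴/12 = 197⁴/12 = 1.255×10^8 mm⁴
A = 3.881×10^4 mm²;  r_min = √(I/A) = √(1.255×10^8/3.881×10^4) = 56.87 mm
L_e = K·L = 1 × 7.35 m = 7.350 m = 7350.0 mm
λ = L_e / r_min = 7350.0 / 56.87 = 129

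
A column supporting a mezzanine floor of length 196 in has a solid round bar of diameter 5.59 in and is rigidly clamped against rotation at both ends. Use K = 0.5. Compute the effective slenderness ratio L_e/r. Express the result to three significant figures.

For a solid circle r = d/4 = 5.59/4 = 1.398 in
L_e = K·L = 0.5 × 196 = 98.00 in
λ = L_e / r_min = 98.000 / 1.398 = 70.1

λ ≈ 70.1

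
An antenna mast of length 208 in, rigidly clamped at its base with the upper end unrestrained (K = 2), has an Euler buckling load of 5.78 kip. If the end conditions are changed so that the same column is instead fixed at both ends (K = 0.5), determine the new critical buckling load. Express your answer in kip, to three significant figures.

P_cr ∝ 1/K², so P_cr,new = P_cr,old × (K_old/K_new)² = 5.78 × (2/0.5)²
= 5.78 × 16.00 = 92.5 kip

P_cr ≈ 92.5 kip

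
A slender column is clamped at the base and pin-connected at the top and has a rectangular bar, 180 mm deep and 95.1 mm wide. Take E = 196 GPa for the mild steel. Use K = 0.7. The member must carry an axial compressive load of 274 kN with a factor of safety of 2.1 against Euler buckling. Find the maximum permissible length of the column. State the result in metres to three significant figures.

L_max ≈ 9.41 m

Buckling occurs about the weak axis: I_min = h·b³/12 with b = 95.1 mm (the shorter side).
I_min = 180×95.1³/12 = 1.290×10^7 mm⁴
I = 1.290×10^-5 m⁴
Required critical load P_cr = n·P = 2.1 × 274 = 575.4 kN = 5.754×10^5 N
From P_cr = π²EI/(K·L)²:  L = (1/K)·√(π²EI/P_cr) = (1/0.7)·√(π²×1.96×10^11×1.290×10^-5/5.754×10^5)
L = 9.41 m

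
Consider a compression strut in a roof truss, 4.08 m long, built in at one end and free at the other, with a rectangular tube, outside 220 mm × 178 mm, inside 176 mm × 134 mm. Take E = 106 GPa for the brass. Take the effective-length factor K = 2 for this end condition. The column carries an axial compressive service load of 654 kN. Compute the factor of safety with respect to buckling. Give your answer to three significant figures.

n ≈ 1.64

Weak-axis I_min = (h_o·b_o³ − h_i·b_i³)/12 with b_o = 178, b_i = 134.0 mm (shorter outer/inner sides).
I_min = (220×178³ − 176.0×134.0³)/12 = 6.811×10^7 mm⁴
I = 6.811×10^7 mm⁴ = 6.811×10^-5 m⁴
Effective length L_e = K·L = 2 × 4.08 = 8.160 m
P_cr = π²EI / L_e² = π² × 106×10⁹ × 6.811×10^-5 / 8.160² = 1.070×10^6 N
Factor of safety n = P_cr / P = 1070.1 / 654 = 1.64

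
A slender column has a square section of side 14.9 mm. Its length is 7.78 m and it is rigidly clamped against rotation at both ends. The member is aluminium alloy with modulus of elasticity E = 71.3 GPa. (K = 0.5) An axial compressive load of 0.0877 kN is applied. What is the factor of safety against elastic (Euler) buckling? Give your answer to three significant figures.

I = a⁴/12 = 14.9⁴/12 = 4.107×10^3 mm⁴
I = 4.107×10^3 mm⁴ = 4.107×10^-9 m⁴
Effective length L_e = K·L = 0.5 × 7.78 = 3.890 m
P_cr = π²EI / L_e² = π² × 71.3×10⁹ × 4.107×10^-9 / 3.890² = 191.0 N
Factor of safety n = P_cr / P = 0.19101 / 0.0877 = 2.18

n ≈ 2.18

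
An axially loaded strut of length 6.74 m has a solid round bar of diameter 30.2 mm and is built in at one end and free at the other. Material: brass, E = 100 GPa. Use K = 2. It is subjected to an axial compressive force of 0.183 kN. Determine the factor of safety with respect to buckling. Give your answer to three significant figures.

n ≈ 1.21

I = πd⁴/64 = π×30.2⁴/64 = 4.083×10^4 mm⁴
I = 4.083×10^4 mm⁴ = 4.083×10^-8 m⁴
Effective length L_e = K·L = 2 × 6.74 = 13.48 m
P_cr = π²EI / L_e² = π² × 100×10⁹ × 4.083×10^-8 / 13.48² = 221.8 N
Factor of safety n = P_cr / P = 0.22178 / 0.183 = 1.21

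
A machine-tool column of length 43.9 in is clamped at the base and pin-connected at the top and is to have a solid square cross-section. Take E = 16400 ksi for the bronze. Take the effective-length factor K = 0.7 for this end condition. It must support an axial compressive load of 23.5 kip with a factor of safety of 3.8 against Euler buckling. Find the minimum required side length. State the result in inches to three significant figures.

a ≈ 1.58 in

Required P_cr = n·P = 3.8 × 23.5 = 89.30 kip
L_e = K·L = 0.7 × 43.9 = 30.73 in
Required I = P_cr·L_e²/(π²E) = 8.930×10^4 × 30.73² / (π² × 1.64×10^7) = 0.5210 in⁴
Solid square: I = a⁴/12  ⇒  a = (12I)^(1/4) = (12×0.5210)^(1/4) = 1.58 in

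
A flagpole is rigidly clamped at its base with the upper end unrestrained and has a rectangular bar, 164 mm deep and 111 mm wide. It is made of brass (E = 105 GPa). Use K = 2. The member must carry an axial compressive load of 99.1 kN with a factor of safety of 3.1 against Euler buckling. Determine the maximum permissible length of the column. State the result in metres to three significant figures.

Buckling occurs about the weak axis: I_min = h·b³/12 with b = 111 mm (the shorter side).
I_min = 164×111³/12 = 1.869×10^7 mm⁴
I = 1.869×10^-5 m⁴
Required critical load P_cr = n·P = 3.1 × 99.1 = 307.2 kN = 3.072×10^5 N
From P_cr = π²EI/(K·L)²:  L = (1/K)·√(π²EI/P_cr) = (1/2)·√(π²×1.05×10^11×1.869×10^-5/3.072×10^5)
L = 3.97 m

L_max ≈ 3.97 m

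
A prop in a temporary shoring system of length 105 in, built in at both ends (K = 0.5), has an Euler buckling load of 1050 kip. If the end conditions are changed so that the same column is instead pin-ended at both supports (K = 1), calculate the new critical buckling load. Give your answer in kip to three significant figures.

P_cr ≈ 262 kip

P_cr ∝ 1/K², so P_cr,new = P_cr,old × (K_old/K_new)² = 1050 × (0.5/1)²
= 1050 × 0.2500 = 262 kip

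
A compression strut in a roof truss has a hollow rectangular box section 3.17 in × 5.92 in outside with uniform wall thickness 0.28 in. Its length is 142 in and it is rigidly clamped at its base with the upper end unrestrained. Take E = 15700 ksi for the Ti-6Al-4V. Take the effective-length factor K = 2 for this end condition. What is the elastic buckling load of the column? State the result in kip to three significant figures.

P_cr ≈ 14.9 kip

Inner dimensions: h_i = 5.92 − 2×0.28 = 5.360 in, b_i = 3.17 − 2×0.28 = 2.610 in
Weak-axis I_min = (h_o·b_o³ − h_i·b_i³)/12 with b_o = 3.17, b_i = 2.610 in (shorter outer/inner sides).
I_min = (5.92×3.17³ − 5.360×2.610³)/12 = 7.774 in⁴
Effective length L_e = K·L = 2 × 142 = 284.0 in
P_cr = π²EI / L_e² = π² × 15700×10³ × 7.774 / 284.0² = 1.493×10^4 lb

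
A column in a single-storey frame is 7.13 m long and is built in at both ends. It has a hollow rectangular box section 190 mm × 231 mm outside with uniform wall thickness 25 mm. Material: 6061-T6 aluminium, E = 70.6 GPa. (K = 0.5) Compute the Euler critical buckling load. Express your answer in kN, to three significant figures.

P_cr ≈ 4970 kN

Inner dimensions: h_i = 231 − 2×25 = 181.0 mm, b_i = 190 − 2×25 = 140.0 mm
Weak-axis I_min = (h_o·b_o³ − h_i·b_i³)/12 with b_o = 190, b_i = 140.0 mm (shorter outer/inner sides).
I_min = (231×190³ − 181.0×140.0³)/12 = 9.065×10^7 mm⁴
I = 9.065×10^7 mm⁴ = 9.065×10^-5 m⁴
Effective length L_e = K·L = 0.5 × 7.13 = 3.565 m
P_cr = π²EI / L_e² = π² × 70.6×10⁹ × 9.065×10^-5 / 3.565² = 4.970×10^6 N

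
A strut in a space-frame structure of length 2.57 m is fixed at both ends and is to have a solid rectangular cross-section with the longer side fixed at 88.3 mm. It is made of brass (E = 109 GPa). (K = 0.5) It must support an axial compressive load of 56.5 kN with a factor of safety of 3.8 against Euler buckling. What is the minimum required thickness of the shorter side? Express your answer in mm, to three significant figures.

Required P_cr = n·P = 3.8 × 56.5 = 214.7 kN
L_e = K·L = 0.5 × 2.57 = 1.285 m
Required I = P_cr·L_e²/(π²E) = 2.147×10^5 × 1.285² / (π² × 1.09×10^11) = 3.295×10^-7 m⁴
I_req = 3.295×10^5 mm⁴
Rectangle, weak axis: I_min = h·b³/12 with h = 88.3 mm fixed  ⇒  b = (12I/h)^(1/3) = 35.5 mm

b ≈ 35.5 mm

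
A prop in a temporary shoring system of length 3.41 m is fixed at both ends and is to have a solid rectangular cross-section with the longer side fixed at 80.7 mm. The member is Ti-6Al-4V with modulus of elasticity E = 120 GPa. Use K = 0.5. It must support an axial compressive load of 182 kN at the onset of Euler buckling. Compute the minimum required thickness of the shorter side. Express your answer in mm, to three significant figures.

L_e = K·L = 0.5 × 3.41 = 1.705 m
Required I = P_cr·L_e²/(π²E) = 1.820×10^5 × 1.705² / (π² × 1.20×10^11) = 4.467×10^-7 m⁴
I_req = 4.467×10^5 mm⁴
Rectangle, weak axis: I_min = h·b³/12 with h = 80.7 mm fixed  ⇒  b = (12I/h)^(1/3) = 40.5 mm

b ≈ 40.5 mm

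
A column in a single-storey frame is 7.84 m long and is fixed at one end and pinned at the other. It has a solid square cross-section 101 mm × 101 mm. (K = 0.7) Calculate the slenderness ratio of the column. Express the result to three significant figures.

For a square r = a/√12 = 101/√12 = 29.16 mm
L_e = K·L = 0.7 × 7.84 m = 5.488 m = 5488.0 mm
λ = L_e / r_min = 5488.0 / 29.16 = 188

λ ≈ 188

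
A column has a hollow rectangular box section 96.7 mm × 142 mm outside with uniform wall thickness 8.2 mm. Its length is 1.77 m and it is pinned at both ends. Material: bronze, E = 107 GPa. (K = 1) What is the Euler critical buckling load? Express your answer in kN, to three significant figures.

P_cr ≈ 1780 kN

Inner dimensions: h_i = 142 − 2×8.2 = 125.6 mm, b_i = 96.7 − 2×8.2 = 80.30 mm
Weak-axis I_min = (h_o·b_o³ − h_i·b_i³)/12 with b_o = 96.7, b_i = 80.30 mm (shorter outer/inner sides).
I_min = (142×96.7³ − 125.6×80.30³)/12 = 5.281×10^6 mm⁴
I = 5.281×10^6 mm⁴ = 5.281×10^-6 m⁴
Effective length L_e = K·L = 1 × 1.77 = 1.770 m
P_cr = π²EI / L_e² = π² × 107×10⁹ × 5.281×10^-6 / 1.770² = 1.780×10^6 N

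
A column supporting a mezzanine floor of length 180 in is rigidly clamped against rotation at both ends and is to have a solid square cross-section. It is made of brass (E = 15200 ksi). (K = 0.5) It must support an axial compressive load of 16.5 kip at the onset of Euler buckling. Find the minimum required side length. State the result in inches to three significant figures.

a ≈ 1.81 in

L_e = K·L = 0.5 × 180 = 90.00 in
Required I = P_cr·L_e²/(π²E) = 1.650×10^4 × 90.00² / (π² × 1.52×10^7) = 0.8909 in⁴
Solid square: I = a⁴/12  ⇒  a = (12I)^(1/4) = (12×0.8909)^(1/4) = 1.81 in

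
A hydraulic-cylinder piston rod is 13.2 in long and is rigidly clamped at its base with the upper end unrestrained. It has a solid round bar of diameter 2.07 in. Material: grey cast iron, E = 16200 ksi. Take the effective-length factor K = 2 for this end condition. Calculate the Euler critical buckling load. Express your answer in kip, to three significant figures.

I = πd⁴/64 = π×2.07⁴/64 = 0.9013 in⁴
Effective length L_e = K·L = 2 × 13.2 = 26.40 in
P_cr = π²EI / L_e² = π² × 16200×10³ × 0.9013 / 26.40² = 2.068×10^5 lb

P_cr ≈ 207 kip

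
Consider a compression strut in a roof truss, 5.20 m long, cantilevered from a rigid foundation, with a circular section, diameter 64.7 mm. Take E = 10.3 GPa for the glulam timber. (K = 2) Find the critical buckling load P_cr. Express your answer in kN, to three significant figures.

I = πd⁴/64 = π×64.7⁴/64 = 8.602×10^5 mm⁴
I = 8.602×10^5 mm⁴ = 8.602×10^-7 m⁴
Effective length L_e = K·L = 2 × 5.20 = 10.40 m
P_cr = π²EI / L_e² = π² × 10.3×10⁹ × 8.602×10^-7 / 10.40² = 808.5 N

P_cr ≈ 0.808 kN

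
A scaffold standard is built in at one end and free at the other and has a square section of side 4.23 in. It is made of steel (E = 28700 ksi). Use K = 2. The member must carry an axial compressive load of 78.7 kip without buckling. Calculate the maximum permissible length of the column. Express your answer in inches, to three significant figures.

I = a⁴/12 = 4.23⁴/12 = 26.68 in⁴
At the buckling limit P_cr = P = 7.870×10^4 lb
From P_cr = π²EI/(K·L)²:  L = (1/K)·√(π²EI/P_cr) = (1/2)·√(π²×2.87×10^7×26.68/7.870×10^4)
L = 155 in

L_max ≈ 155 in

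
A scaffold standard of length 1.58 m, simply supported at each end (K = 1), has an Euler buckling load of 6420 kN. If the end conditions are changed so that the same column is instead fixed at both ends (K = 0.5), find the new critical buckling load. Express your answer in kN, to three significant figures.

P_cr ≈ 25700 kN

P_cr ∝ 1/K², so P_cr,new = P_cr,old × (K_old/K_new)² = 6420 × (1/0.5)²
= 6420 × 4.000 = 25700 kN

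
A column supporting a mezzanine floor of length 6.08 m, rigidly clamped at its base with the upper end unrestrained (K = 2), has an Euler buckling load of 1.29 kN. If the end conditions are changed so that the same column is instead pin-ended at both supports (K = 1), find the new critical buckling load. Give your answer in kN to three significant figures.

P_cr ∝ 1/K², so P_cr,new = P_cr,old × (K_old/K_new)² = 1.29 × (2/1)²
= 1.29 × 4.000 = 5.16 kN

P_cr ≈ 5.16 kN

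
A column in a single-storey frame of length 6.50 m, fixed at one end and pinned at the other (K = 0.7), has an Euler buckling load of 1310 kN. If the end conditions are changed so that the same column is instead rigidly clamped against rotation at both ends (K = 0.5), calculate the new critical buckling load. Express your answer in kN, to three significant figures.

P_cr ≈ 2570 kN

P_cr ∝ 1/K², so P_cr,new = P_cr,old × (K_old/K_new)² = 1310 × (0.7/0.5)²
= 1310 × 1.960 = 2570 kN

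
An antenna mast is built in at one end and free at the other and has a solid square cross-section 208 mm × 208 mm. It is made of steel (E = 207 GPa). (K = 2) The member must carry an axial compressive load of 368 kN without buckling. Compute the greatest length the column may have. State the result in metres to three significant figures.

L_max ≈ 14.7 m

I = a⁴/12 = 208⁴/12 = 1.560×10^8 mm⁴
I = 1.560×10^-4 m⁴
At the buckling limit P_cr = P = 3.680×10^5 N
From P_cr = π²EI/(K·L)²:  L = (1/K)·√(π²EI/P_cr) = (1/2)·√(π²×2.07×10^11×1.560×10^-4/3.680×10^5)
L = 14.7 m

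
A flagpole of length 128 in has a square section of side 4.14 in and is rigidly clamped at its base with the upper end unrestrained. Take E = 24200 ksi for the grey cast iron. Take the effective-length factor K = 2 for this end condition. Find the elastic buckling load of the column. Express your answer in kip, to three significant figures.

P_cr ≈ 89.2 kip

I = a⁴/12 = 4.14⁴/12 = 24.48 in⁴
Effective length L_e = K·L = 2 × 128 = 256.0 in
P_cr = π²EI / L_e² = π² × 24200×10³ × 24.48 / 256.0² = 8.922×10^4 lb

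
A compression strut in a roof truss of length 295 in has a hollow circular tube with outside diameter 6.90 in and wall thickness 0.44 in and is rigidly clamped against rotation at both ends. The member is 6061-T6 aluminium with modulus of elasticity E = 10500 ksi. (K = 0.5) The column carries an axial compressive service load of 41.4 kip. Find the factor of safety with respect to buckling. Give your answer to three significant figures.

n ≈ 5.38

Inner diameter d_i = 6.90 − 2×0.44 = 6.020 in
I = π(d_o⁴ − d_i⁴)/64 = π(6.90⁴ − 6.020⁴)/64 = 46.80 in⁴
Effective length L_e = K·L = 0.5 × 295 = 147.5 in
P_cr = π²EI / L_e² = π² × 10500×10³ × 46.80 / 147.5² = 2.229×10^5 lb
Factor of safety n = P_cr / P = 222.91 / 41.4 = 5.38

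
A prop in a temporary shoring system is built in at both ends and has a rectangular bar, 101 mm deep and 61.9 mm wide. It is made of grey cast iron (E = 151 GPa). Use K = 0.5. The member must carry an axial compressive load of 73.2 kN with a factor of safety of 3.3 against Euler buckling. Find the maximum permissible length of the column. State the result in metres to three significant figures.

Buckling occurs about the weak axis: I_min = h·b³/12 with b = 61.9 mm (the shorter side).
I_min = 101×61.9³/12 = 1.996×10^6 mm⁴
I = 1.996×10^-6 m⁴
Required critical load P_cr = n·P = 3.3 × 73.2 = 241.6 kN = 2.416×10^5 N
From P_cr = π²EI/(K·L)²:  L = (1/K)·√(π²EI/P_cr) = (1/0.5)·√(π²×1.51×10^11×1.996×10^-6/2.416×10^5)
L = 7.02 m

L_max ≈ 7.02 m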